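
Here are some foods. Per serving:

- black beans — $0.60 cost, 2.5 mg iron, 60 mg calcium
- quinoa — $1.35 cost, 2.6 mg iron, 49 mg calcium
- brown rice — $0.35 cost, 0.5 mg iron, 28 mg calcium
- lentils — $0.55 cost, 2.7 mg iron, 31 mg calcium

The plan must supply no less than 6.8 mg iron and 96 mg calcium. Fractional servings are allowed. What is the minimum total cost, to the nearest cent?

$1.44

With two linear requirements the optimum uses one or two foods; enumerate the corners.
black beans only: max(6.8/2.5, 96/60) = 2.72 servings → $1.63.
quinoa only: max(6.8/2.6, 96/49) = 2.615 servings → $3.53.
brown rice only: max(6.8/0.5, 96/28) = 13.6 servings → $4.76.
lentils only: max(6.8/2.7, 96/31) = 3.097 servings → $1.70.
black beans + quinoa with both targets exact would need a negative amount; discard.
black beans + brown rice: the both-tight solution has a negative serving — not a feasible corner.
black beans + lentils with both tight: 0.5728 servings and 1.988 servings → $1.44.
quinoa + brown rice: intersection lies outside the first quadrant.
quinoa + lentils with both tight: 0.9362 servings and 1.617 servings → $2.15.
brown rice + lentils with both tight: 0.8053 servings and 2.369 servings → $1.59.
Cheapest feasible corner: $1.44.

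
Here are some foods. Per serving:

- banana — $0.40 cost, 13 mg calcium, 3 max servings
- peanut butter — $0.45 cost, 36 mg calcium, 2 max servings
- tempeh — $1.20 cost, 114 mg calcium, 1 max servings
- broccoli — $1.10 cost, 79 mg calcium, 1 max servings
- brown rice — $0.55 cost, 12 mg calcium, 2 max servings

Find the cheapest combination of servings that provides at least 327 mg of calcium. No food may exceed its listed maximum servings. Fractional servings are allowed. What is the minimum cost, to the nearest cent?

$5.45

Cost per mg of calcium: tempeh $0.0105, peanut butter $0.0125, broccoli $0.0139, banana $0.0308, brown rice $0.0458.
Take 1 serving of tempeh: +114.0 mg calcium for $1.20 (total $1.20, still need 213.0 mg).
Take 2 servings of peanut butter: +72.0 mg calcium for $0.90 (total $2.10, still need 141.0 mg).
Take 1 serving of broccoli: +79.0 mg calcium for $1.10 (total $3.20, still need 62.0 mg).
Take 3 servings of banana: +39.0 mg calcium for $1.20 (total $4.40, still need 23.0 mg).
Take 1.917 servings of brown rice: +23.0 mg calcium for $1.05 (total $5.45, still need 0.0 mg).
Filling from the cheapest source first is optimal under one linear minimum: $5.45.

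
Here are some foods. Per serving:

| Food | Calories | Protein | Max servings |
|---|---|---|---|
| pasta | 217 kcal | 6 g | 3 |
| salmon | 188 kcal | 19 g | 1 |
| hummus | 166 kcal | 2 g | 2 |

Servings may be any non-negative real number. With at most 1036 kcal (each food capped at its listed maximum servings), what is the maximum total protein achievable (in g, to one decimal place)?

39.4 g

Protein per kcal: salmon 0.1011, pasta 0.02765, hummus 0.01205.
Take 1 serving of salmon: uses 188 kcal, +19.0 g protein (running total 19.0 g).
Take 3 servings of pasta: uses 651 kcal, +18.0 g protein (running total 37.0 g).
Take 1.187 servings of hummus: uses 197 kcal, +2.4 g protein (running total 39.4 g).
Filling greedily by protein-per-kcal is optimal for one linear limit, giving 39.4 g.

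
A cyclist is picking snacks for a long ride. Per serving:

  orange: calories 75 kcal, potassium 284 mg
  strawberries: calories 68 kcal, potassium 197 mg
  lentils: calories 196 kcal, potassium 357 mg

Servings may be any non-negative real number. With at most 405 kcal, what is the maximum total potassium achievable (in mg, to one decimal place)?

Potassium per kcal: orange 3.787, strawberries 2.897, lentils 1.821.
With no serving limits, spend the whole calories allowance on orange: 405 kcal / 75 kcal × 284 mg = 1533.6 mg.

1533.6 mg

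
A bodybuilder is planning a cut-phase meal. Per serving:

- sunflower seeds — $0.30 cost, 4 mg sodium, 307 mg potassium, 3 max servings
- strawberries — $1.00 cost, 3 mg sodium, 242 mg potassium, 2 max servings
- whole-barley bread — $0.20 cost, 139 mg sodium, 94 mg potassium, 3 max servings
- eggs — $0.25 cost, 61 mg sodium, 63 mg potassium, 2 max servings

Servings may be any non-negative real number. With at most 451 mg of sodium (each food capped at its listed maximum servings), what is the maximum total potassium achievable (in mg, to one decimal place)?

1741.3 mg

Potassium per mg sodium: strawberries 80.67, sunflower seeds 76.75, eggs 1.033, whole-barley bread 0.6763.
Take 2 servings of strawberries: uses 6 mg sodium, +484.0 mg potassium (running total 484.0 mg).
Take 3 servings of sunflower seeds: uses 12 mg sodium, +921.0 mg potassium (running total 1405.0 mg).
Take 2 servings of eggs: uses 122 mg sodium, +126.0 mg potassium (running total 1531.0 mg).
Take 2.237 servings of whole-barley bread: uses 311 mg sodium, +210.3 mg potassium (running total 1741.3 mg).
Filling greedily by potassium-per-mg sodium is optimal for one linear limit, giving 1741.3 mg.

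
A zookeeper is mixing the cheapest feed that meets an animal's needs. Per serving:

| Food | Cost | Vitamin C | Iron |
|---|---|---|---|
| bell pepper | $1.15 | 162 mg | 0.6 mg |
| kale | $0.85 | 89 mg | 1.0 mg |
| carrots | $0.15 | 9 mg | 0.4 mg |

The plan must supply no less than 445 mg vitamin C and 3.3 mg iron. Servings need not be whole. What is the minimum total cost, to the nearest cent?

$3.55

The cheapest plan sits at a corner of the feasible region — with two constraints it uses at most two foods.
bell pepper only: max(445/162, 3.3/0.6) = 5.5 servings → $6.33.
kale only: max(445/89, 3.3/1.0) = 5 servings → $4.25.
carrots only: max(445/9, 3.3/0.4) = 49.44 servings → $7.42.
bell pepper + kale with both tight: 1.393 servings and 2.464 servings → $3.70.
bell pepper + carrots with both tight: 2.497 servings and 4.505 servings → $3.55.
kale + carrots: intersection lies outside the first quadrant.
The minimum over all feasible corners is $3.55.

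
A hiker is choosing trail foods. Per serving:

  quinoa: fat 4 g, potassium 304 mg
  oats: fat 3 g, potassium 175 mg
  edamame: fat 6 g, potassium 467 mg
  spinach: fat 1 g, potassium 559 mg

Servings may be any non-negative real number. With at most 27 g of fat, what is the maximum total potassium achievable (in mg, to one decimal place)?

15093.0 mg

Potassium per g fat: spinach 559, edamame 77.83, quinoa 76, oats 58.33.
With no serving limits, spend the whole fat allowance on spinach: 27 g / 1 g × 559 mg = 15093.0 mg.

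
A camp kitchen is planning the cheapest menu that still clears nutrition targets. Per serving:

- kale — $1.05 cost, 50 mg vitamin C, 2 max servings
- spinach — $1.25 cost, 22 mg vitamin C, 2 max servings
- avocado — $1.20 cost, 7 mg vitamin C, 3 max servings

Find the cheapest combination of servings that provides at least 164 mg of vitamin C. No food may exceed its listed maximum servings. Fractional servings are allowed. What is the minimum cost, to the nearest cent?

Cost per mg of vitamin C: kale $0.0210, spinach $0.0568, avocado $0.1714.
Take 2 servings of kale: +100.0 mg vitamin C for $2.10 (total $2.10, still need 64.0 mg).
Take 2 servings of spinach: +44.0 mg vitamin C for $2.50 (total $4.60, still need 20.0 mg).
Take 2.857 servings of avocado: +20.0 mg vitamin C for $3.43 (total $8.03, still need 0.0 mg).
Filling from the cheapest source first is optimal under one linear minimum: $8.03.

$8.03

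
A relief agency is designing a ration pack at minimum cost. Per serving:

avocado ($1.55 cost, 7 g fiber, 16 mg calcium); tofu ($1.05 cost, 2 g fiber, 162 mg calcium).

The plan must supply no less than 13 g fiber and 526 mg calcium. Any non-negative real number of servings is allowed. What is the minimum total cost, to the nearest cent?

At the optimum either one food covers both requirements or two foods hit both targets exactly; no other combination can be cheaper.
avocado only: max(13/7, 526/16) = 32.88 servings → $50.96.
tofu only: max(13/2, 526/162) = 6.5 servings → $6.83.
avocado + tofu with both tight: 0.9564 servings and 3.152 servings → $4.79.
So the least-cost plan costs $4.79.

$4.79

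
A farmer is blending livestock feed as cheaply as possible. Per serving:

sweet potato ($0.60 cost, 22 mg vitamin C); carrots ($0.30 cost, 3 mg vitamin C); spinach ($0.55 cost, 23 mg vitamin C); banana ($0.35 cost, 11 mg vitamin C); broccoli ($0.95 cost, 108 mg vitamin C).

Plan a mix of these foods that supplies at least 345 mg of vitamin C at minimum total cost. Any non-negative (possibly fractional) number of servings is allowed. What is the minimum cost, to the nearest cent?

Cost per mg of vitamin C: broccoli $0.0088, spinach $0.0239, sweet potato $0.0273, banana $0.0318, carrots $0.1000.
With no serving limits, use only broccoli: 345 mg / 108 mg = 3.194 servings × $0.95 = $3.03.

$3.03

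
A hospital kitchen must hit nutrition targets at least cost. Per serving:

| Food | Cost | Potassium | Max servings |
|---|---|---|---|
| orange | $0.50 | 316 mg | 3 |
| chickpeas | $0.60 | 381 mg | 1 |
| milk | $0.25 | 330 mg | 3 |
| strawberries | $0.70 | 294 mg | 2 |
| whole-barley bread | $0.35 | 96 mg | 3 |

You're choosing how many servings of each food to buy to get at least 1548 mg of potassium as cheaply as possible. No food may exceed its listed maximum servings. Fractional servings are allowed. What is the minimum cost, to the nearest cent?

$1.63

Cost per mg of potassium: milk $0.0008, chickpeas $0.0016, orange $0.0016, strawberries $0.0024, whole-barley bread $0.0036.
Take 3 servings of milk: +990.0 mg potassium for $0.75 (total $0.75, still need 558.0 mg).
Take 1 serving of chickpeas: +381.0 mg potassium for $0.60 (total $1.35, still need 177.0 mg).
Take 0.5601 servings of orange: +177.0 mg potassium for $0.28 (total $1.63, still need 0.0 mg).
Greedy by cheapest-per-mg is optimal for a single linear constraint, so the minimum cost is $1.63.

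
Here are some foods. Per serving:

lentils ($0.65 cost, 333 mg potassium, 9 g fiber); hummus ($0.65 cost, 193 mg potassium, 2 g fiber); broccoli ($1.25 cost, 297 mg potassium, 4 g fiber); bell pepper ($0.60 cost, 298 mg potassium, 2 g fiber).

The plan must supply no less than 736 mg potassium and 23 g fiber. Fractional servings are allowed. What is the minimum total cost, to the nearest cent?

The cheapest plan sits at a corner of the feasible region — with two constraints it uses at most two foods.
lentils only: max(736/333, 23/9) = 2.556 servings → $1.66.
hummus only: max(736/193, 23/2) = 11.5 servings → $7.47.
broccoli only: max(736/297, 23/4) = 5.75 servings → $7.19.
bell pepper only: max(736/298, 23/2) = 11.5 servings → $6.90.
lentils + hummus: the both-tight solution has a negative serving — not a feasible corner.
lentils + broccoli: the both-tight solution has a negative serving — not a feasible corner.
lentils + bell pepper: the both-tight solution has a negative serving — not a feasible corner.
hummus + broccoli with both targets exact would need a negative amount; discard.
hummus + bell pepper with both targets exact would need a negative amount; discard.
broccoli + bell pepper: the both-tight solution has a negative serving — not a feasible corner.
The minimum over all feasible corners is $1.66.

$1.66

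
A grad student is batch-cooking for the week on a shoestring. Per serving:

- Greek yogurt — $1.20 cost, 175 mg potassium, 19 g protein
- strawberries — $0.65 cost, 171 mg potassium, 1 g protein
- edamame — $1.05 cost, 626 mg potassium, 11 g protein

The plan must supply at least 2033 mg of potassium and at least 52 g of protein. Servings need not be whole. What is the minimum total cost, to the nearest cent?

Compare the cost at each extreme point of the feasible region.
Greek yogurt only: max(2033/175, 52/19) = 11.62 servings → $13.94.
strawberries only: max(2033/171, 52/1) = 52 servings → $33.80.
edamame only: max(2033/626, 52/11) = 4.727 servings → $4.96.
Greek yogurt + strawberries with both tight: 2.231 servings and 9.605 servings → $8.92.
Greek yogurt + edamame with both tight: 1.022 servings and 2.962 servings → $4.34.
strawberries + edamame: intersection lies outside the first quadrant.
The minimum over all feasible corners is $4.34.

$4.34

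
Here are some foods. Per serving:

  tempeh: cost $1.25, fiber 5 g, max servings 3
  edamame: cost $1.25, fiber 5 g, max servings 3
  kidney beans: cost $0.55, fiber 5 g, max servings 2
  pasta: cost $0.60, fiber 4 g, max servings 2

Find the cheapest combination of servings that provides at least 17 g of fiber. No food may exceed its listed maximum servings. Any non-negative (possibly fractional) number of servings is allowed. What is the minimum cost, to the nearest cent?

$2.15

Cost per g of fiber: kidney beans $0.1100, pasta $0.1500, tempeh $0.2500, edamame $0.2500.
Take 2 servings of kidney beans: +10.0 g fiber for $1.10 (total $1.10, still need 7.0 g).
Take 1.75 servings of pasta: +7.0 g fiber for $1.05 (total $2.15, still need 0.0 g).
Greedy by cheapest-per-g is optimal for a single linear constraint, so the minimum cost is $2.15.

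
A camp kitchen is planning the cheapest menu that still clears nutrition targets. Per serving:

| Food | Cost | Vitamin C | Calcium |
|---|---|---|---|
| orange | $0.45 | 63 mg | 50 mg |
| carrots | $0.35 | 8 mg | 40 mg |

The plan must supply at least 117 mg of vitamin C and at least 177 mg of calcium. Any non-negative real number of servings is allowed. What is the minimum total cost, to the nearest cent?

$1.57

With two linear requirements the optimum uses one or two foods; enumerate the corners.
orange only: max(117/63, 177/50) = 3.54 servings → $1.59.
carrots only: max(117/8, 177/40) = 14.62 servings → $5.12.
orange + carrots with both tight: 1.54 servings and 2.5 servings → $1.57.
Cheapest feasible corner: $1.57.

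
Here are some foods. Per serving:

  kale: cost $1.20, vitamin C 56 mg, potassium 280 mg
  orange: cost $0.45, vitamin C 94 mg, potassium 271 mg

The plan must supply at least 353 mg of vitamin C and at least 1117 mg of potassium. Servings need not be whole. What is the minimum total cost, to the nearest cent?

$1.85

Check every corner: each single food scaled to meet both minima, and each pair solved so both constraints bind.
kale only: max(353/56, 1117/280) = 6.304 servings → $7.56.
orange only: max(353/94, 1117/271) = 4.122 servings → $1.85.
kale + orange with both tight: 0.8377 servings and 3.256 servings → $2.47.
The minimum over all feasible corners is $1.85.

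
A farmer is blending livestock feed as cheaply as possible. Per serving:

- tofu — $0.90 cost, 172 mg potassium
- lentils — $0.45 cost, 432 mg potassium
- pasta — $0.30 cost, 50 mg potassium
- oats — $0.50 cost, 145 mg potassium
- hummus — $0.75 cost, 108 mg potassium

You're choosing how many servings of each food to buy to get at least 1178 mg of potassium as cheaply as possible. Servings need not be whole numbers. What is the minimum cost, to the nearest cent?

Cost per mg of potassium: lentils $0.0010, oats $0.0034, tofu $0.0052, pasta $0.0060, hummus $0.0069.
With no serving limits, use only lentils: 1178 mg / 432 mg = 2.727 servings × $0.45 = $1.23.

$1.23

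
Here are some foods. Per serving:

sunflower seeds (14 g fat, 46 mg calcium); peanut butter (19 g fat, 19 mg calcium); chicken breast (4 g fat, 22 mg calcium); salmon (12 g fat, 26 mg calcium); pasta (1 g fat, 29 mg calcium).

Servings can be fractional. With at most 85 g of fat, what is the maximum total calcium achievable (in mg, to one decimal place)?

Calcium per g fat: pasta 29, chicken breast 5.5, sunflower seeds 3.286, salmon 2.167, peanut butter 1.
With no serving limits, spend the whole fat allowance on pasta: 85 g / 1 g × 29 mg = 2465.0 mg.

2465.0 mg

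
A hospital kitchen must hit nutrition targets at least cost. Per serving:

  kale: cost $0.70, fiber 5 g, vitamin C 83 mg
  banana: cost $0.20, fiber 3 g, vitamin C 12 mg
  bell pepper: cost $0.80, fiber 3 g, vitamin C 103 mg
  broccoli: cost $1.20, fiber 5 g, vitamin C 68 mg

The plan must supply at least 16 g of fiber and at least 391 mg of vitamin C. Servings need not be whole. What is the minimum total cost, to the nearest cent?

The cheapest plan sits at a corner of the feasible region — with two constraints it uses at most two foods.
kale only: max(16/5, 391/83) = 4.711 servings → $3.30.
banana only: max(16/3, 391/12) = 32.58 servings → $6.52.
bell pepper only: max(16/3, 391/103) = 5.333 servings → $4.27.
broccoli only: max(16/5, 391/68) = 5.75 servings → $6.90.
kale + banana: intersection lies outside the first quadrant.
kale + bell pepper with both tight: 1.786 servings and 2.357 servings → $3.14.
kale + broccoli: intersection lies outside the first quadrant.
banana + bell pepper with both tight: 1.74 servings and 3.593 servings → $3.22.
banana + broccoli: the both-tight solution has a negative serving — not a feasible corner.
bell pepper + broccoli with both tight: 2.788 servings and 1.527 servings → $4.06.
Cheapest feasible corner: $3.14.

$3.14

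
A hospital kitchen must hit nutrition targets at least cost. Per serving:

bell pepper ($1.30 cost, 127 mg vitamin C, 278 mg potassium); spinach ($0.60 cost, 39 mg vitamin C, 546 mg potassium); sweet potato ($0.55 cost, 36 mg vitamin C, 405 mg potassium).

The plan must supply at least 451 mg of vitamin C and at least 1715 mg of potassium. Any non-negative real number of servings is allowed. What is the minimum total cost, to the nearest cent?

bell pepper only: max(451/127, 1715/278) = 6.169 servings → $8.02.
spinach only: max(451/39, 1715/546) = 11.56 servings → $6.94.
sweet potato only: max(451/36, 1715/405) = 12.53 servings → $6.89.
bell pepper + spinach with both tight: 3.066 servings and 1.58 servings → $4.93.
bell pepper + sweet potato with both tight: 2.919 servings and 2.231 servings → $5.02.
spinach + sweet potato: intersection lies outside the first quadrant.
Cheapest feasible corner: $4.93.

$4.93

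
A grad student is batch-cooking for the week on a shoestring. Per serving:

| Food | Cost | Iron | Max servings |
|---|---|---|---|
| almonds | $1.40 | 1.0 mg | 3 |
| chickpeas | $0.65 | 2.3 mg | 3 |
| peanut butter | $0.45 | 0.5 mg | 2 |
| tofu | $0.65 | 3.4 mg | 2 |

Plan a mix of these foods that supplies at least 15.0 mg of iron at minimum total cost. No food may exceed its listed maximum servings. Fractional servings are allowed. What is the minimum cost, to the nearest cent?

Cost per mg of iron: tofu $0.1912, chickpeas $0.2826, peanut butter $0.9000, almonds $1.4000.
Take 2 servings of tofu: +6.8 mg iron for $1.30 (total $1.30, still need 8.2 mg).
Take 3 servings of chickpeas: +6.9 mg iron for $1.95 (total $3.25, still need 1.3 mg).
Take 2 servings of peanut butter: +1.0 mg iron for $0.90 (total $4.15, still need 0.3 mg).
Take 0.3 servings of almonds: +0.3 mg iron for $0.42 (total $4.57, still need 0.0 mg).
Filling from the cheapest source first is optimal under one linear minimum: $4.57.

$4.57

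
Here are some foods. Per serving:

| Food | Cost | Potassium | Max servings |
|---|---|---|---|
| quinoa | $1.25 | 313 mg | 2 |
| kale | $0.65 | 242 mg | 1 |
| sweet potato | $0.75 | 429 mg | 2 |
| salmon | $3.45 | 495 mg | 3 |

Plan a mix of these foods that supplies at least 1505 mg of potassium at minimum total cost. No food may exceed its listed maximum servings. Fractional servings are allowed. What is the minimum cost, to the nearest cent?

Cost per mg of potassium: sweet potato $0.0017, kale $0.0027, quinoa $0.0040, salmon $0.0070.
Take 2 servings of sweet potato: +858.0 mg potassium for $1.50 (total $1.50, still need 647.0 mg).
Take 1 serving of kale: +242.0 mg potassium for $0.65 (total $2.15, still need 405.0 mg).
Take 1.294 servings of quinoa: +405.0 mg potassium for $1.62 (total $3.77, still need 0.0 mg).
Greedy by cheapest-per-mg is optimal for a single linear constraint, so the minimum cost is $3.77.

$3.77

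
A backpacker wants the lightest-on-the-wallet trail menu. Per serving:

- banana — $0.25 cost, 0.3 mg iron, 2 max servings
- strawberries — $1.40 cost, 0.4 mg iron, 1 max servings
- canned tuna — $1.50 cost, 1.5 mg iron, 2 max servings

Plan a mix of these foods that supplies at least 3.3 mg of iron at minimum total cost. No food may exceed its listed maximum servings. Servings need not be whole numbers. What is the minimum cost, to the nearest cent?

Cost per mg of iron: banana $0.8333, canned tuna $1.0000, strawberries $3.5000.
Take 2 servings of banana: +0.6 mg iron for $0.50 (total $0.50, still need 2.7 mg).
Take 1.8 servings of canned tuna: +2.7 mg iron for $2.70 (total $3.20, still need 0.0 mg).
Greedy by cheapest-per-mg is optimal for a single linear constraint, so the minimum cost is $3.20.

$3.20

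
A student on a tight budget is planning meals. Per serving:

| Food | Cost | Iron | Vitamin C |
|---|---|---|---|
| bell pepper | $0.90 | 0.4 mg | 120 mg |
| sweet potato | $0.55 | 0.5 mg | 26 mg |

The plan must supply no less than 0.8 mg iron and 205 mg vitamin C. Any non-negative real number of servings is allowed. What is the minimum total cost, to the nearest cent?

Compare the cost at each extreme point of the feasible region.
bell pepper only: max(0.8/0.4, 205/120) = 2 servings → $1.80.
sweet potato only: max(0.8/0.5, 205/26) = 7.885 servings → $4.34.
bell pepper + sweet potato with both tight: 1.647 servings and 0.2823 servings → $1.64.
Cheapest feasible corner: $1.64.

$1.64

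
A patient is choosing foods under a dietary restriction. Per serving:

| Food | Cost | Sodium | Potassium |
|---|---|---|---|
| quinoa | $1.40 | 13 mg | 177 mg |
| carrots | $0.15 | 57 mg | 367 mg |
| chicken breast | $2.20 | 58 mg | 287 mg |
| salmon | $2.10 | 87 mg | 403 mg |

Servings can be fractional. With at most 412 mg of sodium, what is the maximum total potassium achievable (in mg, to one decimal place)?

5609.5 mg

Potassium per mg sodium: quinoa 13.62, carrots 6.439, chicken breast 4.948, salmon 4.632.
With no serving limits, spend the whole sodium allowance on quinoa: 412 mg / 13 mg × 177 mg = 5609.5 mg.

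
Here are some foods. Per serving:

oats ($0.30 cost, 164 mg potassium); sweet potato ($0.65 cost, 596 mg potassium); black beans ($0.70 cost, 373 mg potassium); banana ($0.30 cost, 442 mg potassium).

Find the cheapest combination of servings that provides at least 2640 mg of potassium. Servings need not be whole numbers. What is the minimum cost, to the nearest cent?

$1.79

Cost per mg of potassium: banana $0.0007, sweet potato $0.0011, oats $0.0018, black beans $0.0019.
With no serving limits, use only banana: 2640 mg / 442 mg = 5.973 servings × $0.30 = $1.79.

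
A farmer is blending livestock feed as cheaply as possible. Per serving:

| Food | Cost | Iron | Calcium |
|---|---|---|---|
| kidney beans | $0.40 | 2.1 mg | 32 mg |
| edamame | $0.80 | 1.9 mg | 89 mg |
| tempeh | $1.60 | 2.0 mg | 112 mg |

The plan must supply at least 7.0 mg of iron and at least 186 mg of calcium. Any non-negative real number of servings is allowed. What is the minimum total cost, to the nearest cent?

At the optimum either one food covers both requirements or two foods hit both targets exactly; no other combination can be cheaper.
kidney beans only: max(7.0/2.1, 186/32) = 5.812 servings → $2.33.
edamame only: max(7.0/1.9, 186/89) = 3.684 servings → $2.95.
tempeh only: max(7.0/2.0, 186/112) = 3.5 servings → $5.60.
kidney beans + edamame with both tight: 2.138 servings and 1.321 servings → $1.91.
kidney beans + tempeh with both tight: 2.407 servings and 0.9731 servings → $2.52.
edamame + tempeh with both targets exact would need a negative amount; discard.
So the least-cost plan costs $1.91.

$1.91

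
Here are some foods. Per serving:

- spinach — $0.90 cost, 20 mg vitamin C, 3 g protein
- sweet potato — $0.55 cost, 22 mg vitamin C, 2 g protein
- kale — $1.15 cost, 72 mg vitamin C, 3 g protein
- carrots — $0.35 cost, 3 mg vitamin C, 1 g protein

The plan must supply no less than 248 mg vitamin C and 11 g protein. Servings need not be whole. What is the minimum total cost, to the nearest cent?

$4.08

With two linear requirements the optimum uses one or two foods; enumerate the corners.
spinach only: max(248/20, 11/3) = 12.4 servings → $11.16.
sweet potato only: max(248/22, 11/2) = 11.27 servings → $6.20.
kale only: max(248/72, 11/3) = 3.667 servings → $4.22.
carrots only: max(248/3, 11/1) = 82.67 servings → $28.93.
spinach + sweet potato: intersection lies outside the first quadrant.
spinach + kale with both tight: 0.3077 servings and 3.359 servings → $4.14.
spinach + carrots: intersection lies outside the first quadrant.
sweet potato + kale with both tight: 0.6154 servings and 3.256 servings → $4.08.
sweet potato + carrots: intersection lies outside the first quadrant.
kale + carrots with both tight: 3.413 servings and 0.7619 servings → $4.19.
Cheapest feasible corner: $4.08.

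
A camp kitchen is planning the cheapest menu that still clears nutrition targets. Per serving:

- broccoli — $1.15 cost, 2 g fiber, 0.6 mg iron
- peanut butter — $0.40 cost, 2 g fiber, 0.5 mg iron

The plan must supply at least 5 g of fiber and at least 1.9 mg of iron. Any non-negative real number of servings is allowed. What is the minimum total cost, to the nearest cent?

$1.52

Two binding constraints pin down two serving amounts, so the optimal mix uses at most two foods. The candidates are each food alone (scaled to the tighter of fiber/iron) and each pair with both constraints tight.
broccoli only: max(5/2, 1.9/0.6) = 3.167 servings → $3.64.
peanut butter only: max(5/2, 1.9/0.5) = 3.8 servings → $1.52.
broccoli + peanut butter: intersection lies outside the first quadrant.
Cheapest feasible corner: $1.52.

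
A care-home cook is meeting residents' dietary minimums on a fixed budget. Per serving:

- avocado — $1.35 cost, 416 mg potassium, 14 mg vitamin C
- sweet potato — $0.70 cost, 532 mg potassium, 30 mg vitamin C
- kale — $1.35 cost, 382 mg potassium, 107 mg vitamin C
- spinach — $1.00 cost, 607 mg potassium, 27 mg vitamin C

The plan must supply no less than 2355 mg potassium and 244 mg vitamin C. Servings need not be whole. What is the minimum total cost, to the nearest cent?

$4.20

avocado only: max(2355/416, 244/14) = 17.43 servings → $23.53.
sweet potato only: max(2355/532, 244/30) = 8.133 servings → $5.69.
kale only: max(2355/382, 244/107) = 6.165 servings → $8.32.
spinach only: max(2355/607, 244/27) = 9.037 servings → $9.04.
avocado + sweet potato: the both-tight solution has a negative serving — not a feasible corner.
avocado + kale with both tight: 4.054 servings and 1.75 servings → $7.84.
avocado + spinach: the both-tight solution has a negative serving — not a feasible corner.
sweet potato + kale with both tight: 3.492 servings and 1.301 servings → $4.20.
sweet potato + spinach: intersection lies outside the first quadrant.
kale + spinach with both tight: 1.547 servings and 2.906 servings → $4.99.
The minimum over all feasible corners is $4.20.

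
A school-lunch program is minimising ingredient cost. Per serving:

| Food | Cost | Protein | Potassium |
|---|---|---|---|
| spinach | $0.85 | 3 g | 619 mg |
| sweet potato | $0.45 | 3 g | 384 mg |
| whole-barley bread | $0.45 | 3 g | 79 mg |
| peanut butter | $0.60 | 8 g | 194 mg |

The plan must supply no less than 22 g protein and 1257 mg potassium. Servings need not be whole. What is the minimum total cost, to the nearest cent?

$2.17

The cheapest plan sits at a corner of the feasible region — with two constraints it uses at most two foods.
spinach only: max(22/3, 1257/619) = 7.333 servings → $6.23.
sweet potato only: max(22/3, 1257/384) = 7.333 servings → $3.30.
whole-barley bread only: max(22/3, 1257/79) = 15.91 servings → $7.16.
peanut butter only: max(22/8, 1257/194) = 6.479 servings → $3.89.
spinach + sweet potato with both targets exact would need a negative amount; discard.
spinach + whole-barley bread with both tight: 1.255 servings and 6.078 servings → $3.80.
spinach + peanut butter with both tight: 1.324 servings and 2.253 servings → $2.48.
sweet potato + whole-barley bread with both tight: 2.222 servings and 5.111 servings → $3.30.
sweet potato + peanut butter with both tight: 2.324 servings and 1.878 servings → $2.17.
whole-barley bread + peanut butter: intersection lies outside the first quadrant.
The minimum over all feasible corners is $2.17.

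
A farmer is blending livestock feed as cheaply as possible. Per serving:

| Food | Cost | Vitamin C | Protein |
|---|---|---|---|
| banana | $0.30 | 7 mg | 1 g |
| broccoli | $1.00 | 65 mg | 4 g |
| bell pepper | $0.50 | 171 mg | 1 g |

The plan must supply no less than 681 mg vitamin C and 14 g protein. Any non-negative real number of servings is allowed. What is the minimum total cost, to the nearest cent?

$4.23

Minimising a linear cost over {vitamin C ≥ 681, protein ≥ 14, servings ≥ 0} — the optimum is at a vertex, using one or two foods.
banana only: max(681/7, 14/1) = 97.29 servings → $29.19.
broccoli only: max(681/65, 14/4) = 10.48 servings → $10.48.
bell pepper only: max(681/171, 14/1) = 14 servings → $7.00.
banana + broccoli: the both-tight solution has a negative serving — not a feasible corner.
banana + bell pepper with both tight: 10.45 servings and 3.555 servings → $4.91.
broccoli + bell pepper with both tight: 2.767 servings and 2.931 servings → $4.23.
So the least-cost plan costs $4.23.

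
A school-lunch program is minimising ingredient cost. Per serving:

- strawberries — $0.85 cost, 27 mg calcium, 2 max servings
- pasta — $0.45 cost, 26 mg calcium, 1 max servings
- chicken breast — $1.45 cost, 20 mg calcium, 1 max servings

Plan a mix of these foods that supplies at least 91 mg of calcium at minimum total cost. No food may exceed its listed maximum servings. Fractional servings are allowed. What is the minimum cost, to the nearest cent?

$2.95

Cost per mg of calcium: pasta $0.0173, strawberries $0.0315, chicken breast $0.0725.
Take 1 serving of pasta: +26.0 mg calcium for $0.45 (total $0.45, still need 65.0 mg).
Take 2 servings of strawberries: +54.0 mg calcium for $1.70 (total $2.15, still need 11.0 mg).
Take 0.55 servings of chicken breast: +11.0 mg calcium for $0.80 (total $2.95, still need 0.0 mg).
Greedy by cheapest-per-mg is optimal for a single linear constraint, so the minimum cost is $2.95.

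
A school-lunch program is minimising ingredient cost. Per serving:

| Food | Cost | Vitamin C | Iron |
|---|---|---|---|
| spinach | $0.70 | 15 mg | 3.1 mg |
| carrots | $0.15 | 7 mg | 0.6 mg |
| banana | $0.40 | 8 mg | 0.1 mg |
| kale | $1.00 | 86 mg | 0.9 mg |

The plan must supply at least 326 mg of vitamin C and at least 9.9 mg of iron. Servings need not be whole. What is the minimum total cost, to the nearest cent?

A basic optimal solution has at most two foods positive. Try each food alone and each pair with both targets met exactly.
spinach only: max(326/15, 9.9/3.1) = 21.73 servings → $15.21.
carrots only: max(326/7, 9.9/0.6) = 46.57 servings → $6.99.
banana only: max(326/8, 9.9/0.1) = 99 servings → $39.60.
kale only: max(326/86, 9.9/0.9) = 11 servings → $11.00.
spinach + carrots: the both-tight solution has a negative serving — not a feasible corner.
spinach + banana with both tight: 2 servings and 37 servings → $16.20.
spinach + kale with both tight: 2.205 servings and 3.406 servings → $4.95.
carrots + banana with both tight: 11.37 servings and 30.8 servings → $14.03.
carrots + kale with both tight: 12.32 servings and 2.788 servings → $4.64.
banana + kale with both targets exact would need a negative amount; discard.
So the least-cost plan costs $4.64.

$4.64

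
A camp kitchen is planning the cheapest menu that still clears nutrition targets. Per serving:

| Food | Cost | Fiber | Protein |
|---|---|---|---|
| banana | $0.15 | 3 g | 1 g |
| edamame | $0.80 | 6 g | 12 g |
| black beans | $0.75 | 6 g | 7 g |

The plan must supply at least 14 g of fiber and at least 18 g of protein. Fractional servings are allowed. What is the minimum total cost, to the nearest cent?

A basic optimal solution has at most two foods positive. Try each food alone and each pair with both targets met exactly.
banana only: max(14/3, 18/1) = 18 servings → $2.70.
edamame only: max(14/6, 18/12) = 2.333 servings → $1.87.
black beans only: max(14/6, 18/7) = 2.571 servings → $1.93.
banana + edamame with both tight: 2 servings and 1.333 servings → $1.37.
banana + black beans: intersection lies outside the first quadrant.
edamame + black beans with both tight: 0.3333 servings and 2 servings → $1.77.
The minimum over all feasible corners is $1.37.

$1.37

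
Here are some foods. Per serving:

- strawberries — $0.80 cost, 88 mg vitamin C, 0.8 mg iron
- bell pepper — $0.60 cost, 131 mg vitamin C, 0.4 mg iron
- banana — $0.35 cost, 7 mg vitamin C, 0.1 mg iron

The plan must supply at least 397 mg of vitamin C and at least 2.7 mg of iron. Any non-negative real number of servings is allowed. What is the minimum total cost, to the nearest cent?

strawberries only: max(397/88, 2.7/0.8) = 4.511 servings → $3.61.
bell pepper only: max(397/131, 2.7/0.4) = 6.75 servings → $4.05.
banana only: max(397/7, 2.7/0.1) = 56.71 servings → $19.85.
strawberries + bell pepper with both tight: 2.8 servings and 1.149 servings → $2.93.
strawberries + banana: the both-tight solution has a negative serving — not a feasible corner.
bell pepper + banana with both tight: 2.019 servings and 18.92 servings → $7.83.
So the least-cost plan costs $2.93.

$2.93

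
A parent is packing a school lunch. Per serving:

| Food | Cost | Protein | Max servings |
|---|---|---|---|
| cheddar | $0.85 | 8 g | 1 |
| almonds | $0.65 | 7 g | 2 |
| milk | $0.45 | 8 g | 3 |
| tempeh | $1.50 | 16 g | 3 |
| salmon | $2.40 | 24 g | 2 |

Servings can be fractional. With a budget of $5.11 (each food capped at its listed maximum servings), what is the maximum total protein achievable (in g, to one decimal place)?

64.2 g

Protein per dollar: milk 17.78, almonds 10.77, tempeh 10.67, salmon 10, cheddar 9.412.
Take 3 servings of milk: spends $1.35, +24.0 g protein (running total 24.0 g).
Take 2 servings of almonds: spends $1.30, +14.0 g protein (running total 38.0 g).
Take 1.64 servings of tempeh: spends $2.46, +26.2 g protein (running total 64.2 g).
Greedy by best ratio exhausts the cost allowance optimally: 64.2 g.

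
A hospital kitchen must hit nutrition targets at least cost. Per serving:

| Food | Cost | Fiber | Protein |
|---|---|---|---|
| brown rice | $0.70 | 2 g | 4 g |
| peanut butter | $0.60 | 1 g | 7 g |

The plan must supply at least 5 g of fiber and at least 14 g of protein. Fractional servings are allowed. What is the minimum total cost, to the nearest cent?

$1.95

Minimising a linear cost over {fiber ≥ 5, protein ≥ 14, servings ≥ 0} — the optimum is at a vertex, using one or two foods.
brown rice only: max(5/2, 14/4) = 3.5 servings → $2.45.
peanut butter only: max(5/1, 14/7) = 5 servings → $3.00.
brown rice + peanut butter with both tight: 2.1 servings and 0.8 servings → $1.95.
So the least-cost plan costs $1.95.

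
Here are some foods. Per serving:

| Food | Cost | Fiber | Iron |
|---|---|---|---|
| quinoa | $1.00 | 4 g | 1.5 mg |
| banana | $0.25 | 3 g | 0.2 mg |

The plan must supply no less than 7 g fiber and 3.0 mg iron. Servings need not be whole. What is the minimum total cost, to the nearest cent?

At the optimum either one food covers both requirements or two foods hit both targets exactly; no other combination can be cheaper.
quinoa only: max(7/4, 3.0/1.5) = 2 servings → $2.00.
banana only: max(7/3, 3.0/0.2) = 15 servings → $3.75.
quinoa + banana: intersection lies outside the first quadrant.
Cheapest feasible corner: $2.00.

$2.00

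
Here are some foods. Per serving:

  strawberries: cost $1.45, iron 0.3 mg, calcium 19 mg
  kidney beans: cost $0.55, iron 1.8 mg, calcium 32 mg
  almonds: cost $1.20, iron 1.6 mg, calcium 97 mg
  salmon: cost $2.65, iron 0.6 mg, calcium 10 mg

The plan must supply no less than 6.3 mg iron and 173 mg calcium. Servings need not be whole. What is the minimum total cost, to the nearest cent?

$2.56

Compare the cost at each extreme point of the feasible region.
strawberries only: max(6.3/0.3, 173/19) = 21 servings → $30.45.
kidney beans only: max(6.3/1.8, 173/32) = 5.406 servings → $2.97.
almonds only: max(6.3/1.6, 173/97) = 3.938 servings → $4.72.
salmon only: max(6.3/0.6, 173/10) = 17.3 servings → $45.84.
strawberries + kidney beans with both tight: 4.463 servings and 2.756 servings → $7.99.
strawberries + almonds: the both-tight solution has a negative serving — not a feasible corner.
strawberries + salmon with both tight: 4.857 servings and 8.071 servings → $28.43.
kidney beans + almonds with both tight: 2.709 servings and 0.8898 servings → $2.56.
kidney beans + salmon: the both-tight solution has a negative serving — not a feasible corner.
almonds + salmon with both tight: 0.9668 servings and 7.922 servings → $22.15.
The minimum over all feasible corners is $2.56.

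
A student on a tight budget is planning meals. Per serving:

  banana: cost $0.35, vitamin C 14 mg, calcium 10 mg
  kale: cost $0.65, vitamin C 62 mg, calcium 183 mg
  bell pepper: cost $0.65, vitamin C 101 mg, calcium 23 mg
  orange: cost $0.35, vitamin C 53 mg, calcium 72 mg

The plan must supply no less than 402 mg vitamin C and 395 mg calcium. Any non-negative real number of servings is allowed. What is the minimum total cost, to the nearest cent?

At the optimum either one food covers both requirements or two foods hit both targets exactly; no other combination can be cheaper.
banana only: max(402/14, 395/10) = 39.5 servings → $13.82.
kale only: max(402/62, 395/183) = 6.484 servings → $4.21.
bell pepper only: max(402/101, 395/23) = 17.17 servings → $11.16.
orange only: max(402/53, 395/72) = 7.585 servings → $2.65.
banana + kale with both tight: 25.27 servings and 0.7775 servings → $9.35.
banana + bell pepper: intersection lies outside the first quadrant.
banana + orange with both tight: 16.76 servings and 3.159 servings → $6.97.
kale + bell pepper with both tight: 1.797 servings and 2.877 servings → $3.04.
kale + orange with both targets exact would need a negative amount; discard.
bell pepper + orange with both tight: 1.323 servings and 5.063 servings → $2.63.
So the least-cost plan costs $2.63.

$2.63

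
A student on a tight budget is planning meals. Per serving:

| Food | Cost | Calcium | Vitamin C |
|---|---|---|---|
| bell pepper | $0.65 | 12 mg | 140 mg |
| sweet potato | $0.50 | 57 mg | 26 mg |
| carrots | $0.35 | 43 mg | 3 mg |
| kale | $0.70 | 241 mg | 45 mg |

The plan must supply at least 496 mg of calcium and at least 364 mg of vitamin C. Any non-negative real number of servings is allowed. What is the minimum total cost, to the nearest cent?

A basic optimal solution has at most two foods positive. Try each food alone and each pair with both targets met exactly.
bell pepper only: max(496/12, 364/140) = 41.33 servings → $26.87.
sweet potato only: max(496/57, 364/26) = 14 servings → $7.00.
carrots only: max(496/43, 364/3) = 121.3 servings → $42.47.
kale only: max(496/241, 364/45) = 8.089 servings → $5.66.
bell pepper + sweet potato with both tight: 1.024 servings and 8.486 servings → $4.91.
bell pepper + carrots with both tight: 2.367 servings and 10.87 servings → $5.34.
bell pepper + kale with both tight: 1.97 servings and 1.96 servings → $2.65.
sweet potato + carrots with both targets exact would need a negative amount; discard.
sweet potato + kale with both targets exact would need a negative amount; discard.
carrots + kale: intersection lies outside the first quadrant.
The minimum over all feasible corners is $2.65.

$2.65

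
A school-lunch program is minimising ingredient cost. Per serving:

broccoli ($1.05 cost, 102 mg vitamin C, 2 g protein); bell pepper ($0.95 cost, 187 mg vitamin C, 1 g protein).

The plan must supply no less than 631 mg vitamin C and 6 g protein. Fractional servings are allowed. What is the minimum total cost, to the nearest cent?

$4.17

A basic optimal solution has at most two foods positive. Try each food alone and each pair with both targets met exactly.
broccoli only: max(631/102, 6/2) = 6.186 servings → $6.50.
bell pepper only: max(631/187, 6/1) = 6 servings → $5.70.
broccoli + bell pepper with both tight: 1.805 servings and 2.39 servings → $4.17.
The minimum over all feasible corners is $4.17.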